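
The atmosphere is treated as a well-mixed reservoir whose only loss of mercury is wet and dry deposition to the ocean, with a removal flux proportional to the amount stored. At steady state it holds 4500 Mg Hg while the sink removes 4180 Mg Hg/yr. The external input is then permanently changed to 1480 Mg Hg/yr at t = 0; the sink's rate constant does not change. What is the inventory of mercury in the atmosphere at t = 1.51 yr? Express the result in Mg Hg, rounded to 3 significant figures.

2310 Mg Hg

τ = M₀/F₀ = 4500/4180 = 1.077 yr; rate constant k = 1/τ.
New steady state M_∞ = F₁/k = F₁·τ = 1480 × 1.077 = 1593.3 Mg Hg.
M(t) = M_∞ + (M₀ − M_∞)·e^(−t/τ); t/τ = 1.51/1.077 = 1.403, so e^(−t/τ) = 0.2460.
M(t) = 1593.3 + 2907 × 0.2460 = 2308.2 Mg Hg.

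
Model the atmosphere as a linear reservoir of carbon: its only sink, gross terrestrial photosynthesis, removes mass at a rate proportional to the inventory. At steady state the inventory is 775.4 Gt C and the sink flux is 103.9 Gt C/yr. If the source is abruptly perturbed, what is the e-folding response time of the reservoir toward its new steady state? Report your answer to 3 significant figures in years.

For a linear reservoir the response time equals the residence time τ = M/F.
τ = 775.4 / 103.9 = 7.463 yr.

7.46 yr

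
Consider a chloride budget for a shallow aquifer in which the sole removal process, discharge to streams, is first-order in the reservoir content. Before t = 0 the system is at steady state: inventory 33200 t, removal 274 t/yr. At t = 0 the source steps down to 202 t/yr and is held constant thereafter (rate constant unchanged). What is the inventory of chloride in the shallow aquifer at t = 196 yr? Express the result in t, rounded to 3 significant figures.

τ = M₀/F₀ = 33200/274 = 121.2 yr; rate constant k = 1/τ.
New steady state M_∞ = F₁/k = F₁·τ = 202 × 121.2 = 24476 t.
M(t) = M_∞ + (M₀ − M_∞)·e^(−t/τ); t/τ = 196/121.2 = 1.618, so e^(−t/τ) = 0.1984.
M(t) = 24476 + 8724 × 0.1984 = 26207 t.

26200 t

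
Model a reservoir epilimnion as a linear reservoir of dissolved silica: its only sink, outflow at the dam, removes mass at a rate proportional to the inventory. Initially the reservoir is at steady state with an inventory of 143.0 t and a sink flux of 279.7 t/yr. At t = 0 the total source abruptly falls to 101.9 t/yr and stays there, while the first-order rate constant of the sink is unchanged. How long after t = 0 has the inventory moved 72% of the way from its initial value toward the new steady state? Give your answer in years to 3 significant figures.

τ = M₀/F₀ = 143.0/279.7 = 0.5113 yr.
The remaining gap fraction is e^(−t/τ); 72% covered ⇒ e^(−t/τ) = 0.280.
t = −τ ln(0.280) = 0.5113 × 1.273 = 0.6508 yr.

0.651 yr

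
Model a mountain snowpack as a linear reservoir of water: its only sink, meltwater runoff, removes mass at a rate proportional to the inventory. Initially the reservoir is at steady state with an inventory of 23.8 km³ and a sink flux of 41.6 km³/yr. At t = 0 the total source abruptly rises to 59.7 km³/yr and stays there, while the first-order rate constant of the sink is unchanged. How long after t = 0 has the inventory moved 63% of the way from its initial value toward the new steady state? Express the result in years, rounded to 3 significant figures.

τ = M₀/F₀ = 23.8/41.6 = 0.5721 yr.
The remaining gap fraction is e^(−t/τ); 63% covered ⇒ e^(−t/τ) = 0.370.
t = −τ ln(0.370) = 0.5721 × 0.9943 = 0.5688 yr.

0.569 yr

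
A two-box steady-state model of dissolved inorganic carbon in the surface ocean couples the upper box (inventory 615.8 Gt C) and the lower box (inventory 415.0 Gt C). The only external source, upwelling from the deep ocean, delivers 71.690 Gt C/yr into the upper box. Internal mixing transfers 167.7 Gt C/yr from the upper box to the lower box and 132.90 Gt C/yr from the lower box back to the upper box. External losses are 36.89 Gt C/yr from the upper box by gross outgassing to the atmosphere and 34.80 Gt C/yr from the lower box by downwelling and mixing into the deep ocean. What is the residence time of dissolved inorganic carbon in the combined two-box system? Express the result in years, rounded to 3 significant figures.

14.4 yr

Treat the two boxes together as one reservoir: the mixing fluxes between them are internal recycling, so τ = ΣM / Σ(external losses).
M_total = 615.8 + 415.0 = 1030.8 Gt C.
ΣF_external_out = 36.89 + 34.80 = 71.690 Gt C/yr.
τ = M_total / ΣF_ext = 1030.8 / 71.690 = 14.38 yr.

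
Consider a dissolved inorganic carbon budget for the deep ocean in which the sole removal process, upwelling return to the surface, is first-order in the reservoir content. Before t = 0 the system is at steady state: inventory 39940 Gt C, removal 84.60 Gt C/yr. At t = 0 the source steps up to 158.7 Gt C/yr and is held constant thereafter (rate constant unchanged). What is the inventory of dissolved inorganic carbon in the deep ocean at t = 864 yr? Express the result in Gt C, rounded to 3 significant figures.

69300 Gt C

Residence time τ = M₀/F₀ = 472.1 yr. The eventual steady state is M_∞ = M₀·(F₁/F₀) = 39940 × 158.7/84.60 = 74923 Gt C.
The anomaly ΔM(t) = M(t) − M_∞ decays as ΔM₀·e^(−t/τ) with ΔM₀ = 39940 − 74923 = −34980 Gt C.
At t = 864 yr, e^(−t/τ) = e^(−1.830) = 0.1604, so ΔM = −5611 Gt C and M = 74923 − 5611 = 69312 Gt C.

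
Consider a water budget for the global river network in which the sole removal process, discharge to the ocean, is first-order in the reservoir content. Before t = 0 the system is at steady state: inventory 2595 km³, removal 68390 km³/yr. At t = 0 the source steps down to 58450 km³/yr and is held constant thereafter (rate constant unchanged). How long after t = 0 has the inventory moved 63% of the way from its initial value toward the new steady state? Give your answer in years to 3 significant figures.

0.0377 yr

τ = M₀/F₀ = 2595/68390 = 0.03794 yr.
The remaining gap fraction is e^(−t/τ); 63% covered ⇒ e^(−t/τ) = 0.370.
t = −τ ln(0.370) = 0.03794 × 0.9943 = 0.03773 yr.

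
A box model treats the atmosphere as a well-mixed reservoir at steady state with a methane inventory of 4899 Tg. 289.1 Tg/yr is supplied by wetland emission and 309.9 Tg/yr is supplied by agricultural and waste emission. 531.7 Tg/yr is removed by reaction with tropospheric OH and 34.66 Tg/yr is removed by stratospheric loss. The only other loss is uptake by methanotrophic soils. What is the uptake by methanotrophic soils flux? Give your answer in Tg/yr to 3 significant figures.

At steady state ΣF_in = ΣF_out.
ΣF_in = 289.1 + 309.9 = 599.00 Tg/yr.
Uptake by methanotrophic soils flux = ΣF_in − (531.7 + 34.66) = 599.00 − 566.4 = 32.64 Tg/yr.

32.6 Tg/yr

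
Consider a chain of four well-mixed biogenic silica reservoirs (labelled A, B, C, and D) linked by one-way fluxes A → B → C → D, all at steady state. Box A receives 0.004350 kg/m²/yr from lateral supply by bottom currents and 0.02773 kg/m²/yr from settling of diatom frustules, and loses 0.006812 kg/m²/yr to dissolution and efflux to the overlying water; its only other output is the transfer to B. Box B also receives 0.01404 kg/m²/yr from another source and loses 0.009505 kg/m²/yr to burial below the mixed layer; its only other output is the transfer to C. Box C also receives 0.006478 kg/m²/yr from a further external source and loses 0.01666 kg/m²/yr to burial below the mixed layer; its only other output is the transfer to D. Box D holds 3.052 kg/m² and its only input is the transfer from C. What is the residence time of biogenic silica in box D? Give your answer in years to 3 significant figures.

Box A: F(A→B) = (0.004350 + 0.02773) − 0.006812 = 0.025268 kg/m²/yr.
Box B: F(B→C) = (0.025268 + 0.01404) − 0.009505 = 0.029803 kg/m²/yr.
Box C: F(C→D) = (0.029803 + 0.006478) − 0.01666 = 0.019621 kg/m²/yr.
Box D throughput = its input = 0.019621 kg/m²/yr; τ = 3.052 / 0.019621 = 155.5 yr.

156 yr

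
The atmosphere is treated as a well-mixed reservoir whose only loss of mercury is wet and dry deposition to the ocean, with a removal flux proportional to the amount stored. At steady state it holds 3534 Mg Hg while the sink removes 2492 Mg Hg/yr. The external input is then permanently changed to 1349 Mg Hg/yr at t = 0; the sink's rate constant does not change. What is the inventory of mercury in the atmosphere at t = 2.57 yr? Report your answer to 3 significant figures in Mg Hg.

2180 Mg Hg

Residence time τ = M₀/F₀ = 1.418 yr. The eventual steady state is M_∞ = M₀·(F₁/F₀) = 3534 × 1349/2492 = 1913.1 Mg Hg.
The anomaly ΔM(t) = M(t) − M_∞ decays as ΔM₀·e^(−t/τ) with ΔM₀ = 3534 − 1913.1 = 1621 Mg Hg.
At t = 2.57 yr, e^(−t/τ) = e^(−1.812) = 0.1633, so ΔM = 264.7 Mg Hg and M = 1913.1 + 264.7 = 2177.7 Mg Hg.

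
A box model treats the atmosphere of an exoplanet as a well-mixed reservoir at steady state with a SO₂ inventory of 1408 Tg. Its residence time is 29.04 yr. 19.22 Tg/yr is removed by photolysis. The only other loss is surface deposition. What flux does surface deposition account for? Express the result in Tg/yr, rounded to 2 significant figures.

29 Tg/yr

Total removal F = M/τ = 1408 / 29.04 = 48.48 Tg/yr.
Surface deposition = F − (19.22) = 48.48 − 19.22 = 29.26 Tg/yr.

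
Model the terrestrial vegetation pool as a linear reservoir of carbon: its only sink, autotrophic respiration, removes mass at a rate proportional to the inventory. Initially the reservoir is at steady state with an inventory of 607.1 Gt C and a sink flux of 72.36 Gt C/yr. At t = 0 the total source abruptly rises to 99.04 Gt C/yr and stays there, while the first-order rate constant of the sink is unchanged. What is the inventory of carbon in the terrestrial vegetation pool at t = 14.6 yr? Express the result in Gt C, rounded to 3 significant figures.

The sink rate constant is k = F₀/M₀ = 72.36/607.1 = 0.1192 yr⁻¹.
Solving dM/dt = F₁ − kM with M(0) = M₀ gives M(t) = F₁/k + (M₀ − F₁/k)·e^(−kt).
F₁/k = 99.04/0.1192 = 830.95 Gt C; kt = 0.1192 × 14.6 = 1.740, e^(−kt) = 0.1755.
M(14.6) = 830.95 + (607.1 − 830.95) × 0.1755 = 830.95 − 39.28 = 791.66 Gt C.

792 Gt C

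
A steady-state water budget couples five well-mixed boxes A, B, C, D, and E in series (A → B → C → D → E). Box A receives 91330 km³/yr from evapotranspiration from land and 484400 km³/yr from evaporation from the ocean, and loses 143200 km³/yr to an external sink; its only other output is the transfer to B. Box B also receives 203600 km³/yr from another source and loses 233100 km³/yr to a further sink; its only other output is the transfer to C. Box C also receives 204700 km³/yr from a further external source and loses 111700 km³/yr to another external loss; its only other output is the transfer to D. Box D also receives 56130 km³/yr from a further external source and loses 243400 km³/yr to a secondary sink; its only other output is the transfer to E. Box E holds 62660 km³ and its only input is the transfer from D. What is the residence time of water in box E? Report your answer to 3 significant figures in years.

0.203 yr

Box A: F(A→B) = (91330 + 484400) − 143200 = 432530 km³/yr.
Box B: F(B→C) = (432530 + 203600) − 233100 = 403030 km³/yr.
Box C: F(C→D) = (403030 + 204700) − 111700 = 496030 km³/yr.
Box D: F(D→E) = (496030 + 56130) − 243400 = 308760 km³/yr.
Box E throughput = its input = 308760 km³/yr; τ = 62660 / 308760 = 0.2029 yr.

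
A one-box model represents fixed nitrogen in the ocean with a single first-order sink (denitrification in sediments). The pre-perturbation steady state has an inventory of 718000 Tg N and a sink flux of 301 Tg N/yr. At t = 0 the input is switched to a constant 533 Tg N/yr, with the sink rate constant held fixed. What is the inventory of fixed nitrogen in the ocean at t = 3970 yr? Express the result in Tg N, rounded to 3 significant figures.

1.17×10^6 Tg N

τ = M₀/F₀ = 718000/301 = 2385 yr; rate constant k = 1/τ.
New steady state M_∞ = F₁/k = F₁·τ = 533 × 2385 = 1.2714×10^6 Tg N.
M(t) = M_∞ + (M₀ − M_∞)·e^(−t/τ); t/τ = 3970/2385 = 1.664, so e^(−t/τ) = 0.1893.
M(t) = 1.2714×10^6 − 553400 × 0.1893 = 1.1666×10^6 Tg N.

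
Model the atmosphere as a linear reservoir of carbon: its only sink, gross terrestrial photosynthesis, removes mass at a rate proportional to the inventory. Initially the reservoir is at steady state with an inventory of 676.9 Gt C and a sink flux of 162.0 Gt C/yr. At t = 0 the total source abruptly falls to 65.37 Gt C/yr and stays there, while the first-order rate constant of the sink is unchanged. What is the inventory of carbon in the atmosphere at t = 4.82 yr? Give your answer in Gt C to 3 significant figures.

401 Gt C

τ = M₀/F₀ = 676.9/162.0 = 4.178 yr; rate constant k = 1/τ.
New steady state M_∞ = F₁/k = F₁·τ = 65.37 × 4.178 = 273.14 Gt C.
M(t) = M_∞ + (M₀ − M_∞)·e^(−t/τ); t/τ = 4.82/4.178 = 1.154, so e^(−t/τ) = 0.3155.
M(t) = 273.14 + 403.8 × 0.3155 = 400.53 Gt C.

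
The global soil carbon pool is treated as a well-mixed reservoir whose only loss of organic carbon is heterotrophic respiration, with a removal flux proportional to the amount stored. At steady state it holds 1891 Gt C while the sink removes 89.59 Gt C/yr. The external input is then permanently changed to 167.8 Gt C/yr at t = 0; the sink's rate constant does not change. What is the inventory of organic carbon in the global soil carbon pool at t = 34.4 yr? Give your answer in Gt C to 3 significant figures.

The sink rate constant is k = F₀/M₀ = 89.59/1891 = 0.04738 yr⁻¹.
Solving dM/dt = F₁ − kM with M(0) = M₀ gives M(t) = F₁/k + (M₀ − F₁/k)·e^(−kt).
F₁/k = 167.8/0.04738 = 3541.8 Gt C; kt = 0.04738 × 34.4 = 1.630, e^(−kt) = 0.1960.
M(34.4) = 3541.8 + (1891 − 3541.8) × 0.1960 = 3541.8 − 323.5 = 3218.3 Gt C.

3220 Gt C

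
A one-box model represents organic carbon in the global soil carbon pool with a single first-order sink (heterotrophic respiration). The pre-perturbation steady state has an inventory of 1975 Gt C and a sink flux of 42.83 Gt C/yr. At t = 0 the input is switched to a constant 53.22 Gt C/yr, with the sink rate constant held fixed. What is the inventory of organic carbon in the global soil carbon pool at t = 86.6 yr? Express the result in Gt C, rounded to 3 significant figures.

The sink rate constant is k = F₀/M₀ = 42.83/1975 = 0.02169 yr⁻¹.
Solving dM/dt = F₁ − kM with M(0) = M₀ gives M(t) = F₁/k + (M₀ − F₁/k)·e^(−kt).
F₁/k = 53.22/0.02169 = 2454.1 Gt C; kt = 0.02169 × 86.6 = 1.878, e^(−kt) = 0.1529.
M(86.6) = 2454.1 + (1975 − 2454.1) × 0.1529 = 2454.1 − 73.25 = 2380.9 Gt C.

2380 Gt C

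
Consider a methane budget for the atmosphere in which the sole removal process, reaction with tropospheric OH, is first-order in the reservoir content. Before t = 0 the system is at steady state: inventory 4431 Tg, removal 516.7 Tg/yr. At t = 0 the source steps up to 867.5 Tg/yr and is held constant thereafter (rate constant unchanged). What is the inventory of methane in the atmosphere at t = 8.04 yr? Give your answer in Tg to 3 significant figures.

τ = M₀/F₀ = 4431/516.7 = 8.576 yr; rate constant k = 1/τ.
New steady state M_∞ = F₁/k = F₁·τ = 867.5 × 8.576 = 7439.3 Tg.
M(t) = M_∞ + (M₀ − M_∞)·e^(−t/τ); t/τ = 8.04/8.576 = 0.9375, so e^(−t/τ) = 0.3916.
M(t) = 7439.3 − 3008 × 0.3916 = 6261.3 Tg.

6260 Tg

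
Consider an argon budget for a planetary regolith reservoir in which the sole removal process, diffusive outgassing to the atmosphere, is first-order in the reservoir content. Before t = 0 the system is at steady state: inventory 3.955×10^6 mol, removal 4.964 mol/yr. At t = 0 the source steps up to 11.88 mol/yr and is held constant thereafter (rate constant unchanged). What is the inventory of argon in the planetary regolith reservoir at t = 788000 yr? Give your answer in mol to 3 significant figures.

7.42×10^6 mol

τ = M₀/F₀ = 3.955×10^6/4.964 = 796700 yr; rate constant k = 1/τ.
New steady state M_∞ = F₁/k = F₁·τ = 11.88 × 796700 = 9.4652×10^6 mol.
M(t) = M_∞ + (M₀ − M_∞)·e^(−t/τ); t/τ = 788000/796700 = 0.9890, so e^(−t/τ) = 0.3719.
M(t) = 9.4652×10^6 − 5.510×10^6 × 0.3719 = 7.4158×10^6 mol.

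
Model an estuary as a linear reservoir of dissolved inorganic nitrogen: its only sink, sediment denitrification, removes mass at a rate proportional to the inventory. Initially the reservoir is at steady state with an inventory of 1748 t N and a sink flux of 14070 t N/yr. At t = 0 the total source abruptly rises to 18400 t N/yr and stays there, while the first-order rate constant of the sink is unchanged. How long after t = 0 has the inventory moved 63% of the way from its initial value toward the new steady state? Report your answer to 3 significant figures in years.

0.124 yr

τ = M₀/F₀ = 1748/14070 = 0.1242 yr.
The remaining gap fraction is e^(−t/τ); 63% covered ⇒ e^(−t/τ) = 0.370.
t = −τ ln(0.370) = 0.1242 × 0.9943 = 0.1235 yr.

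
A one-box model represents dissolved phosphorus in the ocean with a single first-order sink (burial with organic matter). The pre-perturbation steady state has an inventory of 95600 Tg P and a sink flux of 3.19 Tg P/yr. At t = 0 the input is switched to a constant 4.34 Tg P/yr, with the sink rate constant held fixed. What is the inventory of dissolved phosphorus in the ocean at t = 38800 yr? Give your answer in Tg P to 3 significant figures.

The sink rate constant is k = F₀/M₀ = 3.19/95600 = 3.337×10^-5 yr⁻¹.
Solving dM/dt = F₁ − kM with M(0) = M₀ gives M(t) = F₁/k + (M₀ − F₁/k)·e^(−kt).
F₁/k = 4.34/3.337×10^-5 = 130060 Tg P; kt = 3.337×10^-5 × 38800 = 1.295, e^(−kt) = 0.2740.
M(38800) = 130060 + (95600 − 130060) × 0.2740 = 130060 − 9443 = 120620 Tg P.

121000 Tg P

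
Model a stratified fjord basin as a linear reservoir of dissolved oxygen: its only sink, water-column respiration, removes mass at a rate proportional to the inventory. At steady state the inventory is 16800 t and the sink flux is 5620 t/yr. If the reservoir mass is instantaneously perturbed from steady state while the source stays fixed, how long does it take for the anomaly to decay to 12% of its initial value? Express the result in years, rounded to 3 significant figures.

For a linear reservoir the anomaly decays as exp(−t/τ) with τ = M/F = 16800/5620 = 2.989 yr.
exp(−t/τ) = 0.12 ⇒ t = −τ ln(0.12) = 2.989 × 2.120 = 6.338 yr.

6.34 yr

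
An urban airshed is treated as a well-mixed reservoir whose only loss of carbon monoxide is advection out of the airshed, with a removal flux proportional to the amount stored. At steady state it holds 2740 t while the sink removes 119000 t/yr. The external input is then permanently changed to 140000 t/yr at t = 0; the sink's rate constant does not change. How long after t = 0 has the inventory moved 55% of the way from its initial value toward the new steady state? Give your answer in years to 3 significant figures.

0.0184 yr

τ = M₀/F₀ = 2740/119000 = 0.02303 yr.
The remaining gap fraction is e^(−t/τ); 55% covered ⇒ e^(−t/τ) = 0.450.
t = −τ ln(0.450) = 0.02303 × 0.7985 = 0.01839 yr.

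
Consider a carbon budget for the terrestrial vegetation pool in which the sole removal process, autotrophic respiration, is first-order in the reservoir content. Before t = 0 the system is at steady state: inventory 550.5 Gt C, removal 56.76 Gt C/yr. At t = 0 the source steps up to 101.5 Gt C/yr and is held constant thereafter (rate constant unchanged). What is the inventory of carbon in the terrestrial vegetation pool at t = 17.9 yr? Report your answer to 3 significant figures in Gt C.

τ = M₀/F₀ = 550.5/56.76 = 9.699 yr; rate constant k = 1/τ.
New steady state M_∞ = F₁/k = F₁·τ = 101.5 × 9.699 = 984.42 Gt C.
M(t) = M_∞ + (M₀ − M_∞)·e^(−t/τ); t/τ = 17.9/9.699 = 1.846, so e^(−t/τ) = 0.1579.
M(t) = 984.42 − 433.9 × 0.1579 = 915.89 Gt C.

916 Gt C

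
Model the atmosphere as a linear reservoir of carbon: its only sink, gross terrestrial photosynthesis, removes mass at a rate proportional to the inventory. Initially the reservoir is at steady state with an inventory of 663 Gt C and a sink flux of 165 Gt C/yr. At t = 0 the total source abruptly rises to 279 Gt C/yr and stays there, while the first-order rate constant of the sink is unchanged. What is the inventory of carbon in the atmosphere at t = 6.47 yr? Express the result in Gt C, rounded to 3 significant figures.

τ = M₀/F₀ = 663/165 = 4.018 yr; rate constant k = 1/τ.
New steady state M_∞ = F₁/k = F₁·τ = 279 × 4.018 = 1121.1 Gt C.
M(t) = M_∞ + (M₀ − M_∞)·e^(−t/τ); t/τ = 6.47/4.018 = 1.610, so e^(−t/τ) = 0.1999.
M(t) = 1121.1 − 458.1 × 0.1999 = 1029.5 Gt C.

1030 Gt C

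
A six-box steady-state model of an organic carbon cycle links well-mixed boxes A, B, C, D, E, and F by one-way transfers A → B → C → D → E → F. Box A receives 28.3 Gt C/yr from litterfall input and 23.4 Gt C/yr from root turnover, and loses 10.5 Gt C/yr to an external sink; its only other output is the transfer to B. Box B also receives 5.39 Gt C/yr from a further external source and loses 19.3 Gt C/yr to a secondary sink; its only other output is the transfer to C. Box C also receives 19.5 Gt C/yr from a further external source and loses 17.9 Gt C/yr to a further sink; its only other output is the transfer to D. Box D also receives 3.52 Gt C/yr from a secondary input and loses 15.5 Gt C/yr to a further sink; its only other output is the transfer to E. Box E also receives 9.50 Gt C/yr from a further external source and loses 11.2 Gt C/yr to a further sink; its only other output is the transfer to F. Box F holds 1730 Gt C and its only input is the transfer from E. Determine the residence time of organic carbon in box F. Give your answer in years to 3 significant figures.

114 yr

Box A: F(A→B) = (28.3 + 23.4) − 10.5 = 41.200 Gt C/yr.
Box B: F(B→C) = (41.200 + 5.39) − 19.3 = 27.290 Gt C/yr.
Box C: F(C→D) = (27.290 + 19.5) − 17.9 = 28.890 Gt C/yr.
Box D: F(D→E) = (28.890 + 3.52) − 15.5 = 16.910 Gt C/yr.
Box E: F(E→F) = (16.910 + 9.50) − 11.2 = 15.210 Gt C/yr.
Box F throughput = its input = 15.210 Gt C/yr; τ = 1730 / 15.210 = 113.7 yr.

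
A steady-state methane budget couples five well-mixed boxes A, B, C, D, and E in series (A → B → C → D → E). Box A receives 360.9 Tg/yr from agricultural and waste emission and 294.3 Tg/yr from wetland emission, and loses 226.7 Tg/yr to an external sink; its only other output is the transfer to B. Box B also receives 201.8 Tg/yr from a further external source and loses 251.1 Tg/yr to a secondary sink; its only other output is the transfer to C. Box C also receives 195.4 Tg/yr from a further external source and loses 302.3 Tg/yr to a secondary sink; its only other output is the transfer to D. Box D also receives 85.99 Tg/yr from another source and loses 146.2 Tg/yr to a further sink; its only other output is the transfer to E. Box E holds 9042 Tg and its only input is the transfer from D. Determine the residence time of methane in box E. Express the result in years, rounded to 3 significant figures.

42.6 yr

Box A: F(A→B) = (360.9 + 294.3) − 226.7 = 428.50 Tg/yr.
Box B: F(B→C) = (428.50 + 201.8) − 251.1 = 379.20 Tg/yr.
Box C: F(C→D) = (379.20 + 195.4) − 302.3 = 272.30 Tg/yr.
Box D: F(D→E) = (272.30 + 85.99) − 146.2 = 212.09 Tg/yr.
Box E throughput = its input = 212.09 Tg/yr; τ = 9042 / 212.09 = 42.63 yr.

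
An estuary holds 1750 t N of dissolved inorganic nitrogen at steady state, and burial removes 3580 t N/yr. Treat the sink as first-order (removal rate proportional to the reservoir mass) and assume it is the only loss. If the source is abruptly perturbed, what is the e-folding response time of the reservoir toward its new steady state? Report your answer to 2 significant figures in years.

0.49 yr

For a linear reservoir the response time equals the residence time τ = M/F.
τ = 1750 / 3580 = 0.4888 yr.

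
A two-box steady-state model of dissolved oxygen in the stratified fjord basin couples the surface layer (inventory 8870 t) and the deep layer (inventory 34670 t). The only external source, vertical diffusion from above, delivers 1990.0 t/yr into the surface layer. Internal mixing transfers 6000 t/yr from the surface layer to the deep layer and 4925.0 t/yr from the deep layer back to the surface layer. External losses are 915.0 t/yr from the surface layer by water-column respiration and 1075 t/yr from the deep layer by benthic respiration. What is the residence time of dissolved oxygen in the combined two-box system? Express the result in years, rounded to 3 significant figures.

Treat the two boxes together as one reservoir: the mixing fluxes between them are internal recycling, so τ = ΣM / Σ(external losses).
M_total = 8870 + 34670 = 43540 t.
ΣF_external_out = 915.0 + 1075 = 1990.0 t/yr.
τ = M_total / ΣF_ext = 43540 / 1990.0 = 21.88 yr.

21.9 yr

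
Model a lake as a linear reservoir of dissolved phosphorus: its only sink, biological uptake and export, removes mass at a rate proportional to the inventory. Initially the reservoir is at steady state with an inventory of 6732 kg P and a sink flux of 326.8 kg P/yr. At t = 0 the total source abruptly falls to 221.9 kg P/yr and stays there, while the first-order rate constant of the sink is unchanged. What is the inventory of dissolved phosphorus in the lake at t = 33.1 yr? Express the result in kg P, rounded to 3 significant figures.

The sink rate constant is k = F₀/M₀ = 326.8/6732 = 0.04854 yr⁻¹.
Solving dM/dt = F₁ − kM with M(0) = M₀ gives M(t) = F₁/k + (M₀ − F₁/k)·e^(−kt).
F₁/k = 221.9/0.04854 = 4571.1 kg P; kt = 0.04854 × 33.1 = 1.607, e^(−kt) = 0.2005.
M(33.1) = 4571.1 + (6732 − 4571.1) × 0.2005 = 4571.1 + 433.3 = 5004.4 kg P.

5000 kg P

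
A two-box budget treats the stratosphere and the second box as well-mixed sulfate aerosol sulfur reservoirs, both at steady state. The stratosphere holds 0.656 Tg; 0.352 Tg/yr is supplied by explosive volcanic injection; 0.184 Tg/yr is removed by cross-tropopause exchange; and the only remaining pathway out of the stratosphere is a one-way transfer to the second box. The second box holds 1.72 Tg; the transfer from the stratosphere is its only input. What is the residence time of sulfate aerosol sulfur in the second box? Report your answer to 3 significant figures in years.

Balance the stratosphere: ΣF_in = 0.35200 Tg/yr.
Transfer to the second box = ΣF_in − (0.184) = 0.16800 Tg/yr.
At steady state the output of the second box equals its input, 0.16800 Tg/yr.
τ = M / F = 1.72 / 0.16800 = 10.24 yr.

10.2 yr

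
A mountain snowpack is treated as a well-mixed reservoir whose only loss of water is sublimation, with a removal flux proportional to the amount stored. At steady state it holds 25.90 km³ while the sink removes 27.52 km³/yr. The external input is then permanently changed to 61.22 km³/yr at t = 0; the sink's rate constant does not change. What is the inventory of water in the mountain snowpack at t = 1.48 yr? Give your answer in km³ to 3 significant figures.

The sink rate constant is k = F₀/M₀ = 27.52/25.90 = 1.063 yr⁻¹.
Solving dM/dt = F₁ − kM with M(0) = M₀ gives M(t) = F₁/k + (M₀ − F₁/k)·e^(−kt).
F₁/k = 61.22/1.063 = 57.616 km³; kt = 1.063 × 1.48 = 1.573, e^(−kt) = 0.2075.
M(1.48) = 57.616 + (25.90 − 57.616) × 0.2075 = 57.616 − 6.581 = 51.035 km³.

51.0 km³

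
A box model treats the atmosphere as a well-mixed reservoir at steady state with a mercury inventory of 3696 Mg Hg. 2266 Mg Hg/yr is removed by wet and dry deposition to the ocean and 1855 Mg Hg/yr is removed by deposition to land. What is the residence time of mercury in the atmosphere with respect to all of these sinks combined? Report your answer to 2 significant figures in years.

Total removal flux = 2266 + 1855 = 4121.0 Mg Hg/yr.
τ = M / ΣF_out = 3696 / 4121.0 = 0.8969 yr.

0.90 yr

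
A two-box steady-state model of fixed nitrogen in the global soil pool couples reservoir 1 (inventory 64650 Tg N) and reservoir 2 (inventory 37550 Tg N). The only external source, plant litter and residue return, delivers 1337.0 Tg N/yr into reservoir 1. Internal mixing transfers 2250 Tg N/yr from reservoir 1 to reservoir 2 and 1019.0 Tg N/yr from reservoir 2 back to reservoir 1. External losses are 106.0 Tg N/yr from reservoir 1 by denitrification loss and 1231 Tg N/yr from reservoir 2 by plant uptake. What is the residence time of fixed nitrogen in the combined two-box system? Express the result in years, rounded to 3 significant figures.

Residence time in the combined system uses the total inventory and the total *external* removal — internal exchanges between the two boxes cancel.
M_total = 64650 + 37550 = 102200 Tg N.
ΣF_external_out = 106.0 + 1231 = 1337.0 Tg N/yr.
τ = M_total / ΣF_ext = 102200 / 1337.0 = 76.44 yr.

76.4 yr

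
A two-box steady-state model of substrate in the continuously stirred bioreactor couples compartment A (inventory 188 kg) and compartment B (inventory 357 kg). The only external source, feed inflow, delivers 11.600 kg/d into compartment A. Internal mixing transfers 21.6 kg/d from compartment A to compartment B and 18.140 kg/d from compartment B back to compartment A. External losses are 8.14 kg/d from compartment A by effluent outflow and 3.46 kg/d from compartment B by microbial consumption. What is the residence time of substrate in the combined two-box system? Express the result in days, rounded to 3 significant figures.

47.0 d

For the system as a whole, the A↔B exchange is internal and contributes nothing to the throughput; only the external sinks remove mass.
M_total = 188 + 357 = 545.00 kg.
ΣF_external_out = 8.14 + 3.46 = 11.600 kg/d.
τ = M_total / ΣF_ext = 545.00 / 11.600 = 46.98 d.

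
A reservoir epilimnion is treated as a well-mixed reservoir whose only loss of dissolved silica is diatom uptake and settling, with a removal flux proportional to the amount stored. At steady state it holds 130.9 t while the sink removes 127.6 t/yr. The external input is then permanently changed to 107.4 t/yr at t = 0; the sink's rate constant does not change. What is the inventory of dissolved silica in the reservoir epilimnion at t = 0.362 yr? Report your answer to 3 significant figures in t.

125 t

The sink rate constant is k = F₀/M₀ = 127.6/130.9 = 0.9748 yr⁻¹.
Solving dM/dt = F₁ − kM with M(0) = M₀ gives M(t) = F₁/k + (M₀ − F₁/k)·e^(−kt).
F₁/k = 107.4/0.9748 = 110.18 t; kt = 0.9748 × 0.362 = 0.3529, e^(−kt) = 0.7027.
M(0.362) = 110.18 + (130.9 − 110.18) × 0.7027 = 110.18 + 14.56 = 124.74 t.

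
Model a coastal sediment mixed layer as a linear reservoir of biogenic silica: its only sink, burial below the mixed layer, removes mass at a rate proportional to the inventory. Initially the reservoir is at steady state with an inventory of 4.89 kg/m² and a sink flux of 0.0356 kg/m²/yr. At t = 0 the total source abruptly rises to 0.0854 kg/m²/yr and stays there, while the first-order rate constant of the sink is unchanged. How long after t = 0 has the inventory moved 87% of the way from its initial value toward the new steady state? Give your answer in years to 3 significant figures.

τ = M₀/F₀ = 4.89/0.0356 = 137.4 yr.
The remaining gap fraction is e^(−t/τ); 87% covered ⇒ e^(−t/τ) = 0.130.
t = −τ ln(0.130) = 137.4 × 2.040 = 280.2 yr.

280 yr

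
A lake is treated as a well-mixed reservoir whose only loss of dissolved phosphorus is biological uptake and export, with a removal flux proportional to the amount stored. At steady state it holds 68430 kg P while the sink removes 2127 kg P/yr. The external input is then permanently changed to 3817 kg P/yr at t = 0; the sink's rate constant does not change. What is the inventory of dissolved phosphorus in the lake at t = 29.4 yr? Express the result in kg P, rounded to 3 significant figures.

Residence time τ = M₀/F₀ = 32.17 yr. The eventual steady state is M_∞ = M₀·(F₁/F₀) = 68430 × 3817/2127 = 122800 kg P.
The anomaly ΔM(t) = M(t) − M_∞ decays as ΔM₀·e^(−t/τ) with ΔM₀ = 68430 − 122800 = −54370 kg P.
At t = 29.4 yr, e^(−t/τ) = e^(−0.9138) = 0.4010, so ΔM = −21800 kg P and M = 122800 − 21800 = 101000 kg P.

101000 kg P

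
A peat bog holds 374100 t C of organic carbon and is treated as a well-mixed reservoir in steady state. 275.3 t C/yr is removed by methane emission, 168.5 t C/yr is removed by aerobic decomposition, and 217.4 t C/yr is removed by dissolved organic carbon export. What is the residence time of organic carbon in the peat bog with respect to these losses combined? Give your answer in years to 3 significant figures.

566 yr

Total removal = 275.3 + 168.5 + 217.4 = 661.20 t C/yr.
τ = M / ΣF_out = 374100 / 661.20 = 565.8 yr.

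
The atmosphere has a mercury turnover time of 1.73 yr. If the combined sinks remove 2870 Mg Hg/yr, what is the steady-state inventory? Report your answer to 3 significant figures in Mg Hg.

τ = M/F ⇒ M = τ × F = 1.73 × 2870 = 4965 Mg Hg.

4970 Mg Hg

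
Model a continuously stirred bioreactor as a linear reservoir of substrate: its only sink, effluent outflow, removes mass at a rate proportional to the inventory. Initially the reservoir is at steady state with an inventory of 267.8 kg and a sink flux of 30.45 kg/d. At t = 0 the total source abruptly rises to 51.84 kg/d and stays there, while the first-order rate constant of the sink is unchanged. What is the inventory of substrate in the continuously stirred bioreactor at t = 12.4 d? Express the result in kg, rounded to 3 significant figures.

410 kg

Residence time τ = M₀/F₀ = 8.795 d. The eventual steady state is M_∞ = M₀·(F₁/F₀) = 267.8 × 51.84/30.45 = 455.92 kg.
The anomaly ΔM(t) = M(t) − M_∞ decays as ΔM₀·e^(−t/τ) with ΔM₀ = 267.8 − 455.92 = −188.1 kg.
At t = 12.4 d, e^(−t/τ) = e^(−1.410) = 0.2442, so ΔM = −45.93 kg and M = 455.92 − 45.93 = 409.99 kg.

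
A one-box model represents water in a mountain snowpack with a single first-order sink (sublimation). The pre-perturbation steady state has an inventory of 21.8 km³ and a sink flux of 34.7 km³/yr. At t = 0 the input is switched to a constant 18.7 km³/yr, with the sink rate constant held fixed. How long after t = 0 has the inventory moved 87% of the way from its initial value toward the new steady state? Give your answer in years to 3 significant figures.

1.28 yr

τ = M₀/F₀ = 21.8/34.7 = 0.6282 yr.
The remaining gap fraction is e^(−t/τ); 87% covered ⇒ e^(−t/τ) = 0.130.
t = −τ ln(0.130) = 0.6282 × 2.040 = 1.282 yr.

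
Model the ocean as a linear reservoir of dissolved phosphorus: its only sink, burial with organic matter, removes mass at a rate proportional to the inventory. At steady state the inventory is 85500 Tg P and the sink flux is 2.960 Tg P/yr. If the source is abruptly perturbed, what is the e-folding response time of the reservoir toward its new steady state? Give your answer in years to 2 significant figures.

29000 yr

For a linear reservoir the response time equals the residence time τ = M/F.
τ = 85500 / 2.960 = 28890 yr.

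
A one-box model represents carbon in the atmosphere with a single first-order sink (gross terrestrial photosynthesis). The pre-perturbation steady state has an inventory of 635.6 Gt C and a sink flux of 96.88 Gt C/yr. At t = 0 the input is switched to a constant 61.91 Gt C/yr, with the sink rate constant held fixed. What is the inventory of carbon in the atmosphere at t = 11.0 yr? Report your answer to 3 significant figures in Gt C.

τ = M₀/F₀ = 635.6/96.88 = 6.561 yr; rate constant k = 1/τ.
New steady state M_∞ = F₁/k = F₁·τ = 61.91 × 6.561 = 406.17 Gt C.
M(t) = M_∞ + (M₀ − M_∞)·e^(−t/τ); t/τ = 11.0/6.561 = 1.677, so e^(−t/τ) = 0.1870.
M(t) = 406.17 + 229.4 × 0.1870 = 449.08 Gt C.

449 Gt C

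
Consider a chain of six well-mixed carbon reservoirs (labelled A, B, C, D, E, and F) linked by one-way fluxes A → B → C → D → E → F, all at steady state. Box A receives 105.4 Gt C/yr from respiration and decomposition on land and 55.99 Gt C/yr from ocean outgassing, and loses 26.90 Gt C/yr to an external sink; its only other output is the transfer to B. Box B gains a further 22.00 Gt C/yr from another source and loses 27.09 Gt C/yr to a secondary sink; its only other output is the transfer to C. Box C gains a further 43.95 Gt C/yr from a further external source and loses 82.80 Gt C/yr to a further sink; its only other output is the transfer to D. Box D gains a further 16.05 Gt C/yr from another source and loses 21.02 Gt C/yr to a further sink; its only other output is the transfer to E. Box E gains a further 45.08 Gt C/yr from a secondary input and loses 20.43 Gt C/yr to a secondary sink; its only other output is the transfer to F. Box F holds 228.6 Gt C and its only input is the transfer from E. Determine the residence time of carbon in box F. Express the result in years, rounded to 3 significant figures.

Box A: F(A→B) = (105.4 + 55.99) − 26.90 = 134.49 Gt C/yr.
Box B: F(B→C) = (134.49 + 22.00) − 27.09 = 129.40 Gt C/yr.
Box C: F(C→D) = (129.40 + 43.95) − 82.80 = 90.550 Gt C/yr.
Box D: F(D→E) = (90.550 + 16.05) − 21.02 = 85.580 Gt C/yr.
Box E: F(E→F) = (85.580 + 45.08) − 20.43 = 110.23 Gt C/yr.
Box F throughput = its input = 110.23 Gt C/yr; τ = 228.6 / 110.23 = 2.074 yr.

2.07 yr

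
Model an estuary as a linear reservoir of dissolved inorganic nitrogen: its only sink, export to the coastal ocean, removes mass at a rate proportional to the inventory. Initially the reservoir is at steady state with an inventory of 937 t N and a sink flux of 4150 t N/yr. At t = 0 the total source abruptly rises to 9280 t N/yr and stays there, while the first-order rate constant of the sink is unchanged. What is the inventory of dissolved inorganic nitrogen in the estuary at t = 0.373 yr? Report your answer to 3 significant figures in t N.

1870 t N

The sink rate constant is k = F₀/M₀ = 4150/937 = 4.429 yr⁻¹.
Solving dM/dt = F₁ − kM with M(0) = M₀ gives M(t) = F₁/k + (M₀ − F₁/k)·e^(−kt).
F₁/k = 9280/4.429 = 2095.3 t N; kt = 4.429 × 0.373 = 1.652, e^(−kt) = 0.1917.
M(0.373) = 2095.3 + (937 − 2095.3) × 0.1917 = 2095.3 − 222.0 = 1873.3 t N.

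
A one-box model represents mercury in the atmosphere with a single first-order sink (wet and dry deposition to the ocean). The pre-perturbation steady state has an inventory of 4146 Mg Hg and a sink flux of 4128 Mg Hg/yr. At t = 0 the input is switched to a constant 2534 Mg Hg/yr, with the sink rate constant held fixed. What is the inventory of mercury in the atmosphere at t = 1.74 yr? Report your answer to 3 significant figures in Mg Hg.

τ = M₀/F₀ = 4146/4128 = 1.004 yr; rate constant k = 1/τ.
New steady state M_∞ = F₁/k = F₁·τ = 2534 × 1.004 = 2545.0 Mg Hg.
M(t) = M_∞ + (M₀ − M_∞)·e^(−t/τ); t/τ = 1.74/1.004 = 1.732, so e^(−t/τ) = 0.1769.
M(t) = 2545.0 + 1601 × 0.1769 = 2828.2 Mg Hg.

2830 Mg Hg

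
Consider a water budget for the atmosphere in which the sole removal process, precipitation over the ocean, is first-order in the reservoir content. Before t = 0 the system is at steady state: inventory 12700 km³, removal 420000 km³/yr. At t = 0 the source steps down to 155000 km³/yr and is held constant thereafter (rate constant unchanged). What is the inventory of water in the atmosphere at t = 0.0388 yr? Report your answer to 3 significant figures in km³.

6910 km³

Residence time τ = M₀/F₀ = 0.03024 yr. The eventual steady state is M_∞ = M₀·(F₁/F₀) = 12700 × 155000/420000 = 4686.9 km³.
The anomaly ΔM(t) = M(t) − M_∞ decays as ΔM₀·e^(−t/τ) with ΔM₀ = 12700 − 4686.9 = 8013 km³.
At t = 0.0388 yr, e^(−t/τ) = e^(−1.283) = 0.2772, so ΔM = 2221 km³ and M = 4686.9 + 2221 = 6907.8 km³.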